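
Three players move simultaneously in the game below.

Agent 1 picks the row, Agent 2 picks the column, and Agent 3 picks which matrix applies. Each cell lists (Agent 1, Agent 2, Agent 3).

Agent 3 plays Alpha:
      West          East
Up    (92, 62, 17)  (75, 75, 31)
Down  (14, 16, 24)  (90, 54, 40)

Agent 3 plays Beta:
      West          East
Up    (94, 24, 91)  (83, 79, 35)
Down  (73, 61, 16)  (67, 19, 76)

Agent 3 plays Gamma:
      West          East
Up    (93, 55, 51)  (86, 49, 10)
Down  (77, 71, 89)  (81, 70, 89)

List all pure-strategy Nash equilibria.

Agent 1 against (West, Alpha): payoffs 92, 14 → best response Up.
Agent 1 against (West, Beta): payoffs 94, 73 → best response Up.
Agent 1 against (West, Gamma): payoffs 93, 77 → best response Up.
Agent 1 against (East, Alpha): payoffs 75, 90 → best response Down.
Agent 1 against (East, Beta): payoffs 83, 67 → best response Up.
Agent 1 against (East, Gamma): payoffs 86, 81 → best response Up.
Agent 2 against (Up, Alpha): payoffs 62, 75 → best response East.
Agent 2 against (Up, Beta): payoffs 24, 79 → best response East.
Agent 2 against (Up, Gamma): payoffs 55, 49 → best response West.
Agent 2 against (Down, Alpha): payoffs 16, 54 → best response East.
Agent 2 against (Down, Beta): payoffs 61, 19 → best response West.
Agent 2 against (Down, Gamma): payoffs 71, 70 → best response West.
Agent 3 against (Up, West): payoffs 17, 91, 51 → best response Beta.
Agent 3 against (Up, East): payoffs 31, 35, 10 → best response Beta.
Agent 3 against (Down, West): payoffs 24, 16, 89 → best response Gamma.
Agent 3 against (Down, East): payoffs 40, 76, 89 → best response Gamma.
Mutual best responses: (Up, East, Beta).

(Up, East, Beta)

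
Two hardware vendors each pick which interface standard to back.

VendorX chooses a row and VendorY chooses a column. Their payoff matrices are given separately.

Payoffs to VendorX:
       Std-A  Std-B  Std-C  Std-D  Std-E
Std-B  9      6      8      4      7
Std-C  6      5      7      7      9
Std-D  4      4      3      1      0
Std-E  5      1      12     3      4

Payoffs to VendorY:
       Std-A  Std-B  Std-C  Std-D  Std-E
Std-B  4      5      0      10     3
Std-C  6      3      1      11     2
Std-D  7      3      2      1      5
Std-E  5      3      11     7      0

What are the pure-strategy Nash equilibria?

(Std-B, Std-A): VendorY can switch to Std-B (4 → 5). Not NE.
(Std-B, Std-B): VendorY can switch to Std-D (5 → 10). Not NE.
(Std-B, Std-C): VendorX can switch to Std-E (8 → 12). Not NE.
(Std-B, Std-D): VendorX can switch to Std-C (4 → 7). Not NE.
(Std-B, Std-E): VendorX can switch to Std-C (7 → 9). Not NE.
(Std-C, Std-A): VendorX can switch to Std-B (6 → 9). Not NE.
(Std-C, Std-B): VendorX can switch to Std-B (5 → 6). Not NE.
(Std-C, Std-C): VendorX can switch to Std-B (7 → 8). Not NE.
(Std-C, Std-D): VendorX gets 7, best alternative 4; VendorY gets 11, best alternative 6. No profitable deviation — NE.
(Std-C, Std-E): VendorY can switch to Std-A (2 → 6). Not NE.
(Std-D, Std-A): VendorX can switch to Std-B (4 → 9). Not NE.
(Std-E, Std-C): VendorX gets 12, best alternative 8; VendorY gets 11, best alternative 7. No profitable deviation — NE.
(The remaining 8 profiles each have a profitable deviation by the same check.)

The pure Nash equilibria are (Std-C, Std-D), (Std-E, Std-C).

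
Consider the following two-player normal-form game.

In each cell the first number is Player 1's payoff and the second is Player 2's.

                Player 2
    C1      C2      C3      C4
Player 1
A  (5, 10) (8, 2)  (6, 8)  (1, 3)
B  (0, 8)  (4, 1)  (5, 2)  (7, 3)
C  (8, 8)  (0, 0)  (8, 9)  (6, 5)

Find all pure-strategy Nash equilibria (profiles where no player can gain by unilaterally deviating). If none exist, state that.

(C, C3)

Check each profile: it is a Nash equilibrium iff no player can strictly gain by switching unilaterally.
(A, C1): Player 1 can switch to C (5 → 8). Not NE.
(A, C2): Player 2 can switch to C1 (2 → 10). Not NE.
(A, C3): Player 1 can switch to C (6 → 8). Not NE.
(A, C4): Player 1 can switch to B (1 → 7). Not NE.
(B, C1): Player 1 can switch to A (0 → 5). Not NE.
(B, C2): Player 1 can switch to A (4 → 8). Not NE.
(B, C3): Player 1 can switch to A (5 → 6). Not NE.
(B, C4): Player 2 can switch to C1 (3 → 8). Not NE.
(C, C3): Player 1 gets 8, best alternative 6; Player 2 gets 9, best alternative 8. No profitable deviation — NE.
(The remaining 3 profiles each have a profitable deviation by the same check.)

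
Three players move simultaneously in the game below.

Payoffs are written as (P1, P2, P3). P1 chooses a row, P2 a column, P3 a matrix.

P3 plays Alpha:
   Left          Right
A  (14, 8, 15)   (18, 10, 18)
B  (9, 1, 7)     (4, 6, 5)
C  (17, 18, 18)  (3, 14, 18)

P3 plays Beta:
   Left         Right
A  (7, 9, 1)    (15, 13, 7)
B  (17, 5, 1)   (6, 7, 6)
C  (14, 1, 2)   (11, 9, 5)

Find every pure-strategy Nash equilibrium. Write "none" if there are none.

(A, Right, Alpha) and (C, Left, Alpha)

P1 against (Left, Alpha): payoffs 14, 9, 17 → best response C.
P1 against (Left, Beta): payoffs 7, 17, 14 → best response B.
P1 against (Right, Alpha): payoffs 18, 4, 3 → best response A.
P1 against (Right, Beta): payoffs 15, 6, 11 → best response A.
P2 against (A, Alpha): payoffs 8, 10 → best response Right.
P2 against (A, Beta): payoffs 9, 13 → best response Right.
P2 against (B, Alpha): payoffs 1, 6 → best response Right.
P2 against (B, Beta): payoffs 5, 7 → best response Right.
P2 against (C, Alpha): payoffs 18, 14 → best response Left.
P2 against (C, Beta): payoffs 1, 9 → best response Right.
P3 against (A, Left): payoffs 15, 1 → best response Alpha.
P3 against (A, Right): payoffs 18, 7 → best response Alpha.
P3 against (B, Left): payoffs 7, 1 → best response Alpha.
P3 against (B, Right): payoffs 5, 6 → best response Beta.
P3 against (C, Left): payoffs 18, 2 → best response Alpha.
P3 against (C, Right): payoffs 18, 5 → best response Alpha.
Mutual best responses: (A, Right, Alpha); (C, Left, Alpha).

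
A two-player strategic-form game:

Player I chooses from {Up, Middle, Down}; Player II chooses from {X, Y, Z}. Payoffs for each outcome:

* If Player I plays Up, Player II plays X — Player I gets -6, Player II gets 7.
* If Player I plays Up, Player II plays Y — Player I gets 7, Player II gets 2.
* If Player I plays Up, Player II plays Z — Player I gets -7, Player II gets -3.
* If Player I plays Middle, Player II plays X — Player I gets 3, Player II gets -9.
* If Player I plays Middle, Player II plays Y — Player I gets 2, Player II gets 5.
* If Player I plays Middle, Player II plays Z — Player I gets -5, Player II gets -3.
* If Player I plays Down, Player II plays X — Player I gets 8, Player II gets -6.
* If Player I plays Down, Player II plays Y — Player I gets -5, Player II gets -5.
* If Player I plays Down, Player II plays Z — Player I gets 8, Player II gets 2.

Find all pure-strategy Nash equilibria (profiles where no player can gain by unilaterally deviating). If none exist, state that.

(Up, X): Player I can switch to Middle (-6 → 3). Not NE.
(Up, Y): Player II can switch to X (2 → 7). Not NE.
(Up, Z): Player I can switch to Middle (-7 → -5). Not NE.
(Middle, X): Player I can switch to Down (3 → 8). Not NE.
(Middle, Y): Player I can switch to Up (2 → 7). Not NE.
(Middle, Z): Player I can switch to Down (-5 → 8). Not NE.
(Down, Z): Player I gets 8, best alternative -5; Player II gets 2, best alternative -5. No profitable deviation — NE.
(The remaining 2 profiles each have a profitable deviation by the same check.)

The unique pure-strategy Nash equilibrium is (Down, Z).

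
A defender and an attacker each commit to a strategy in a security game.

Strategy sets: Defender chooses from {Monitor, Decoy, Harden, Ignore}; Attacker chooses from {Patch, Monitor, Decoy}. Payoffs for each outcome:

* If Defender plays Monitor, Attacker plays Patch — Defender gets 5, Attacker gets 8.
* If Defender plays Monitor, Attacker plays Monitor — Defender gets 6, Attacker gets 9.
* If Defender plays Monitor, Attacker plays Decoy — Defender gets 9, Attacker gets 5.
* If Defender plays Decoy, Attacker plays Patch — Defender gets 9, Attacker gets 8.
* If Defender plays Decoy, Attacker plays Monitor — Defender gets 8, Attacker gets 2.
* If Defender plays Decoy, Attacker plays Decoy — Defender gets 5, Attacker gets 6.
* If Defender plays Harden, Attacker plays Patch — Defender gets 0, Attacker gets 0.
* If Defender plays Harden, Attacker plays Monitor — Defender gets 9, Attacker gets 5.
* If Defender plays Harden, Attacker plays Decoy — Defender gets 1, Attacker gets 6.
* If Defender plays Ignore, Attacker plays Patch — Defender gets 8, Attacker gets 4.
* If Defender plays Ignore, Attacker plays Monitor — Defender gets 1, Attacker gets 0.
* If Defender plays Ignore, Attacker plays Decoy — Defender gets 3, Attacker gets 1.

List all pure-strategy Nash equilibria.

Pure NE: (Decoy, Patch)

For each strategy profile, look for a profitable unilateral deviation.
(Monitor, Patch): Defender can switch to Decoy (5 → 9). Not NE.
(Monitor, Monitor): Defender can switch to Decoy (6 → 8). Not NE.
(Monitor, Decoy): Attacker can switch to Patch (5 → 8). Not NE.
(Decoy, Patch): Defender gets 9, best alternative 8; Attacker gets 8, best alternative 6. No profitable deviation — NE.
(Decoy, Monitor): Defender can switch to Harden (8 → 9). Not NE.
(Decoy, Decoy): Defender can switch to Monitor (5 → 9). Not NE.
(Harden, Patch): Defender can switch to Monitor (0 → 5). Not NE.
(Harden, Monitor): Attacker can switch to Decoy (5 → 6). Not NE.
(Harden, Decoy): Defender can switch to Monitor (1 → 9). Not NE.
(Ignore, Patch): Defender can switch to Decoy (8 → 9). Not NE.
(Ignore, Monitor): Defender can switch to Monitor (1 → 6). Not NE.
(The remaining 1 profile has a profitable deviation by the same check.)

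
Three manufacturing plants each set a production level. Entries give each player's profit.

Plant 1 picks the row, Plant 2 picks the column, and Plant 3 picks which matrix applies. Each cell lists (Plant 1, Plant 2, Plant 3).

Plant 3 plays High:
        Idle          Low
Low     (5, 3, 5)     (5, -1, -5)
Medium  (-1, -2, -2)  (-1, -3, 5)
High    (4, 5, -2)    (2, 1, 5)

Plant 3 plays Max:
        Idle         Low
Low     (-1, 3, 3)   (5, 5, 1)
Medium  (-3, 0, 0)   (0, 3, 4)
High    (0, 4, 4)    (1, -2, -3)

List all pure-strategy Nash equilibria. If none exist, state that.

Plant 1 against (Idle, High): payoffs 5, -1, 4 → best response Low.
Plant 1 against (Idle, Max): payoffs -1, -3, 0 → best response High.
Plant 1 against (Low, High): payoffs 5, -1, 2 → best response Low.
Plant 1 against (Low, Max): payoffs 5, 0, 1 → best response Low.
Plant 2 against (Low, High): payoffs 3, -1 → best response Idle.
Plant 2 against (Low, Max): payoffs 3, 5 → best response Low.
Plant 2 against (Medium, High): payoffs -2, -3 → best response Idle.
Plant 2 against (Medium, Max): payoffs 0, 3 → best response Low.
Plant 2 against (High, High): payoffs 5, 1 → best response Idle.
Plant 2 against (High, Max): payoffs 4, -2 → best response Idle.
Plant 3 against (Low, Idle): payoffs 5, 3 → best response High.
Plant 3 against (Low, Low): payoffs -5, 1 → best response Max.
Plant 3 against (Medium, Idle): payoffs -2, 0 → best response Max.
Plant 3 against (Medium, Low): payoffs 5, 4 → best response High.
Plant 3 against (High, Idle): payoffs -2, 4 → best response Max.
Plant 3 against (High, Low): payoffs 5, -3 → best response High.
Mutual best responses: (Low, Idle, High); (Low, Low, Max); (High, Idle, Max).

Pure-strategy Nash equilibria: (Low, Idle, High); (Low, Low, Max); (High, Idle, Max)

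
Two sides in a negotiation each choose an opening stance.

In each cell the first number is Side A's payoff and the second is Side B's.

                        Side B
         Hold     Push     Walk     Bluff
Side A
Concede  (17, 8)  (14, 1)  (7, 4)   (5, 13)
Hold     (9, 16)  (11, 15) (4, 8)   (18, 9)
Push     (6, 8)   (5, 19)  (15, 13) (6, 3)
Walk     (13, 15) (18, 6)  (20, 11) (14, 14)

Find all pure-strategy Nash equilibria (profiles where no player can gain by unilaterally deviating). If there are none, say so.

Side A against Hold: payoffs 17, 9, 6, 13 → best response Concede.
Side A against Push: payoffs 14, 11, 5, 18 → best response Walk.
Side A against Walk: payoffs 7, 4, 15, 20 → best response Walk.
Side A against Bluff: payoffs 5, 18, 6, 14 → best response Hold.
Side B against Concede: payoffs 8, 1, 4, 13 → best response Bluff.
Side B against Hold: payoffs 16, 15, 8, 9 → best response Hold.
Side B against Push: payoffs 8, 19, 13, 3 → best response Push.
Side B against Walk: payoffs 15, 6, 11, 14 → best response Hold.
No profile is a mutual best response for all players.

none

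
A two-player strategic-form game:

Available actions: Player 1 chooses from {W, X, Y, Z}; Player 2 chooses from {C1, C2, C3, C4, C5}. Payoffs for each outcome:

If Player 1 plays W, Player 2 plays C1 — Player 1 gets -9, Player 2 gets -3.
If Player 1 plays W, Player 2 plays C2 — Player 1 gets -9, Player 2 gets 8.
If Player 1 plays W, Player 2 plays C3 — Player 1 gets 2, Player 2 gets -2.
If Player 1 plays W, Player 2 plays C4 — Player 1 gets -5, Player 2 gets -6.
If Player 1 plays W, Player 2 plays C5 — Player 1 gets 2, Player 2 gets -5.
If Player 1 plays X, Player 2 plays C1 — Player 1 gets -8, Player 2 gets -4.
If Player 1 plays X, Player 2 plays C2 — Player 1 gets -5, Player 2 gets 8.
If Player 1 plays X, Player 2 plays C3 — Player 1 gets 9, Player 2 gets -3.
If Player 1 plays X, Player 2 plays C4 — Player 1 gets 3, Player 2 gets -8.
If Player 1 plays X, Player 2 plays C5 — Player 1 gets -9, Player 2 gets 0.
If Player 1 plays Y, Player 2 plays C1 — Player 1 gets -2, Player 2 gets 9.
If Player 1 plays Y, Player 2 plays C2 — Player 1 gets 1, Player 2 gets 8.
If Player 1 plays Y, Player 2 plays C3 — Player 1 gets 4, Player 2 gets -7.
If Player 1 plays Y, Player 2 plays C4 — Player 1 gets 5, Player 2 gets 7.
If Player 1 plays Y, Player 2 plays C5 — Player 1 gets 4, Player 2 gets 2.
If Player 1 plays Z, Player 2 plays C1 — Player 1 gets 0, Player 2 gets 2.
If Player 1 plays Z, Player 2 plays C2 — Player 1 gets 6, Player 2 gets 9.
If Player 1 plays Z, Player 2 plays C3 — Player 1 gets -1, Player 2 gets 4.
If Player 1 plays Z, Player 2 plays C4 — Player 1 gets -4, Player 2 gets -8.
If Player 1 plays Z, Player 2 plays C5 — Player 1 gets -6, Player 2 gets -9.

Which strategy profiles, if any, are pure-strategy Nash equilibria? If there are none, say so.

Player 1 against C1: payoffs -9, -8, -2, 0 → best response Z.
Player 1 against C2: payoffs -9, -5, 1, 6 → best response Z.
Player 1 against C3: payoffs 2, 9, 4, -1 → best response X.
Player 1 against C4: payoffs -5, 3, 5, -4 → best response Y.
Player 1 against C5: payoffs 2, -9, 4, -6 → best response Y.
Player 2 against W: payoffs -3, 8, -2, -6, -5 → best response C2.
Player 2 against X: payoffs -4, 8, -3, -8, 0 → best response C2.
Player 2 against Y: payoffs 9, 8, -7, 7, 2 → best response C1.
Player 2 against Z: payoffs 2, 9, 4, -8, -9 → best response C2.
Mutual best responses: (Z, C2).

The unique pure-strategy Nash equilibrium is (Z, C2).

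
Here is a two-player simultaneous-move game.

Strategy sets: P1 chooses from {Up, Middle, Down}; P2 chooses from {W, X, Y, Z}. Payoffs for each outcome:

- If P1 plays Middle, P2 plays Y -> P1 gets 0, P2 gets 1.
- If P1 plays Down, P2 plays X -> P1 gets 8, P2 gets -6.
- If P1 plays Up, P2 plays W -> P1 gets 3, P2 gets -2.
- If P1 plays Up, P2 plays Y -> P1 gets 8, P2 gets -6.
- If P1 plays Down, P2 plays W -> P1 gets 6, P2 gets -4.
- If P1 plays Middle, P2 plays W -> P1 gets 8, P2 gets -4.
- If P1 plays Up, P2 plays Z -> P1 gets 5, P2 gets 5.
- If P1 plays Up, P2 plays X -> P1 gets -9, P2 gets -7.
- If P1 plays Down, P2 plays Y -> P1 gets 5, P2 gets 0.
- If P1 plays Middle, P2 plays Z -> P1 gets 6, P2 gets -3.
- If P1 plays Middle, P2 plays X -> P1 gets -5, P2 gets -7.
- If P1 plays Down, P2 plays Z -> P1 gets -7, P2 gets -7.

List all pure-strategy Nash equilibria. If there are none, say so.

(Up, W): P1 can switch to Middle (3 → 8). Not NE.
(Up, X): P1 can switch to Middle (-9 → -5). Not NE.
(Up, Y): P2 can switch to W (-6 → -2). Not NE.
(Up, Z): P1 can switch to Middle (5 → 6). Not NE.
(Middle, W): P2 can switch to Y (-4 → 1). Not NE.
(Middle, X): P1 can switch to Down (-5 → 8). Not NE.
(The remaining 6 profiles each have a profitable deviation by the same check.)

No pure-strategy Nash equilibrium.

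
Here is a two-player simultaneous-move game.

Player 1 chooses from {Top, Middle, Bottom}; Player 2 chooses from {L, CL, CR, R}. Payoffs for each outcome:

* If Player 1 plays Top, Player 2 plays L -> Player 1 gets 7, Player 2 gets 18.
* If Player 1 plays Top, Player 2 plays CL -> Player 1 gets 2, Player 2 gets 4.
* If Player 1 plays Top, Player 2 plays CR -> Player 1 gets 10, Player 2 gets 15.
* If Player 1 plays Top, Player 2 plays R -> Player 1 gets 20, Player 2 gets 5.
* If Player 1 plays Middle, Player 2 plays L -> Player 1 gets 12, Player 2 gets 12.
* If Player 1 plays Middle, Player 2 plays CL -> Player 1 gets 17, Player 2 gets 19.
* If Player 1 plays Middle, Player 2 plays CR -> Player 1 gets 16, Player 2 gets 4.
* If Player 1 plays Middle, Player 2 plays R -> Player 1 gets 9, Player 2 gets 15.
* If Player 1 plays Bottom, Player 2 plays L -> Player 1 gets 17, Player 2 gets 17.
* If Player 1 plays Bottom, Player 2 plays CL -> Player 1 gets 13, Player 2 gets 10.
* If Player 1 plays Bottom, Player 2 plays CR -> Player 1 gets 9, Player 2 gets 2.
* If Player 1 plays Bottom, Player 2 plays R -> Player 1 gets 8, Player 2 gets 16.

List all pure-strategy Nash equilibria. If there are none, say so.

Mark each player's best response to every combination of opponents' strategies; a profile where every player is best-responding is a pure Nash equilibrium.
Player 1 against L: payoffs 7, 12, 17 → best response Bottom.
Player 1 against CL: payoffs 2, 17, 13 → best response Middle.
Player 1 against CR: payoffs 10, 16, 9 → best response Middle.
Player 1 against R: payoffs 20, 9, 8 → best response Top.
Player 2 against Top: payoffs 18, 4, 15, 5 → best response L.
Player 2 against Middle: payoffs 12, 19, 4, 15 → best response CL.
Player 2 against Bottom: payoffs 17, 10, 2, 16 → best response L.
Mutual best responses: (Middle, CL); (Bottom, L).

(Middle, CL); (Bottom, L)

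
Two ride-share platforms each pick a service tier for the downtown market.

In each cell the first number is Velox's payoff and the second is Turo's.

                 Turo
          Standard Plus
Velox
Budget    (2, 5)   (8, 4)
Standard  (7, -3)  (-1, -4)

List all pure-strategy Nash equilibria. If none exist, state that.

Mark each player's best response to every combination of opponents' strategies; a profile where every player is best-responding is a pure Nash equilibrium.
Velox against Standard: payoffs 2, 7 → best response Standard.
Velox against Plus: payoffs 8, -1 → best response Budget.
Turo against Budget: payoffs 5, 4 → best response Standard.
Turo against Standard: payoffs -3, -4 → best response Standard.
Mutual best responses: (Standard, Standard).

(Standard, Standard)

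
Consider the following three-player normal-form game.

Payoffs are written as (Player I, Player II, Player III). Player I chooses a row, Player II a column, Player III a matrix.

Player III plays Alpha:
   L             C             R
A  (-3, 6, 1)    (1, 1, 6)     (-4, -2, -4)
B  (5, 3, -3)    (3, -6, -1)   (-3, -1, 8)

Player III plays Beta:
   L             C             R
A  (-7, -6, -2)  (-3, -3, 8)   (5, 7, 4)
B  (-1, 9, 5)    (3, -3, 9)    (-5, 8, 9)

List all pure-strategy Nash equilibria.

Player I against (L, Alpha): payoffs -3, 5 → best response B.
Player I against (L, Beta): payoffs -7, -1 → best response B.
Player I against (C, Alpha): payoffs 1, 3 → best response B.
Player I against (C, Beta): payoffs -3, 3 → best response B.
Player I against (R, Alpha): payoffs -4, -3 → best response B.
Player I against (R, Beta): payoffs 5, -5 → best response A.
Player II against (A, Alpha): payoffs 6, 1, -2 → best response L.
Player II against (A, Beta): payoffs -6, -3, 7 → best response R.
Player II against (B, Alpha): payoffs 3, -6, -1 → best response L.
Player II against (B, Beta): payoffs 9, -3, 8 → best response L.
Player III against (A, L): payoffs 1, -2 → best response Alpha.
Player III against (A, C): payoffs 6, 8 → best response Beta.
Player III against (A, R): payoffs -4, 4 → best response Beta.
Player III against (B, L): payoffs -3, 5 → best response Beta.
Player III against (B, C): payoffs -1, 9 → best response Beta.
Player III against (B, R): payoffs 8, 9 → best response Beta.
Mutual best responses: (A, R, Beta); (B, L, Beta).

Pure-strategy Nash equilibria: (A, R, Beta), (B, L, Beta)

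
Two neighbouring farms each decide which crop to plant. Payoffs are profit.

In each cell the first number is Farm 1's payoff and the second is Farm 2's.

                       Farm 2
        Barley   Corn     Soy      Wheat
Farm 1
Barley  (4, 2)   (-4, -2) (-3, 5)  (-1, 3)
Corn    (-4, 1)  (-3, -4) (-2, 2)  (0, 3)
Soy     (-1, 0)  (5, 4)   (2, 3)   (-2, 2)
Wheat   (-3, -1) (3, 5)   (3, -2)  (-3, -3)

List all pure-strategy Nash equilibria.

(Barley, Barley): Farm 2 can switch to Soy (2 → 5). Not NE.
(Barley, Corn): Farm 1 can switch to Corn (-4 → -3). Not NE.
(Barley, Soy): Farm 1 can switch to Corn (-3 → -2). Not NE.
(Barley, Wheat): Farm 1 can switch to Corn (-1 → 0). Not NE.
(Corn, Barley): Farm 1 can switch to Barley (-4 → 4). Not NE.
(Corn, Corn): Farm 1 can switch to Soy (-3 → 5). Not NE.
(Corn, Soy): Farm 1 can switch to Soy (-2 → 2). Not NE.
(Corn, Wheat): Farm 1 gets 0, best alternative -1; Farm 2 gets 3, best alternative 2. No profitable deviation — NE.
(Soy, Barley): Farm 1 can switch to Barley (-1 → 4). Not NE.
(Soy, Corn): Farm 1 gets 5, best alternative 3; Farm 2 gets 4, best alternative 3. No profitable deviation — NE.
(Soy, Soy): Farm 1 can switch to Wheat (2 → 3). Not NE.
(Soy, Wheat): Farm 1 can switch to Barley (-2 → -1). Not NE.
(The remaining 4 profiles each have a profitable deviation by the same check.)

The pure Nash equilibria are (Corn, Wheat), (Soy, Corn).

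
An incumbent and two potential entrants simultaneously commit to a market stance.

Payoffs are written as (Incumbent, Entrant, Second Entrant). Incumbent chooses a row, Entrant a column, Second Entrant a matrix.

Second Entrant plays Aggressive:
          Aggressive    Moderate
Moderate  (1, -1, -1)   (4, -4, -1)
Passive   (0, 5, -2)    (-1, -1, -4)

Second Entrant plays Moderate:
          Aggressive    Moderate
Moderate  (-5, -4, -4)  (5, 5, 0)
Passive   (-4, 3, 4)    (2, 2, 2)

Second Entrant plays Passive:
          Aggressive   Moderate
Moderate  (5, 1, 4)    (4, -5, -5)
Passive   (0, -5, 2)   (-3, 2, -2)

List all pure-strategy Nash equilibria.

The pure Nash equilibria are (Moderate, Aggressive, Passive), (Moderate, Moderate, Moderate), (Passive, Aggressive, Moderate).

Incumbent against (Aggressive, Aggressive): payoffs 1, 0 → best response Moderate.
Incumbent against (Aggressive, Moderate): payoffs -5, -4 → best response Passive.
Incumbent against (Aggressive, Passive): payoffs 5, 0 → best response Moderate.
Incumbent against (Moderate, Aggressive): payoffs 4, -1 → best response Moderate.
Incumbent against (Moderate, Moderate): payoffs 5, 2 → best response Moderate.
Incumbent against (Moderate, Passive): payoffs 4, -3 → best response Moderate.
Entrant against (Moderate, Aggressive): payoffs -1, -4 → best response Aggressive.
Entrant against (Moderate, Moderate): payoffs -4, 5 → best response Moderate.
Entrant against (Moderate, Passive): payoffs 1, -5 → best response Aggressive.
Entrant against (Passive, Aggressive): payoffs 5, -1 → best response Aggressive.
Entrant against (Passive, Moderate): payoffs 3, 2 → best response Aggressive.
Entrant against (Passive, Passive): payoffs -5, 2 → best response Moderate.
Second Entrant against (Moderate, Aggressive): payoffs -1, -4, 4 → best response Passive.
Second Entrant against (Moderate, Moderate): payoffs -1, 0, -5 → best response Moderate.
Second Entrant against (Passive, Aggressive): payoffs -2, 4, 2 → best response Moderate.
Second Entrant against (Passive, Moderate): payoffs -4, 2, -2 → best response Moderate.
Mutual best responses: (Moderate, Aggressive, Passive); (Moderate, Moderate, Moderate); (Passive, Aggressive, Moderate).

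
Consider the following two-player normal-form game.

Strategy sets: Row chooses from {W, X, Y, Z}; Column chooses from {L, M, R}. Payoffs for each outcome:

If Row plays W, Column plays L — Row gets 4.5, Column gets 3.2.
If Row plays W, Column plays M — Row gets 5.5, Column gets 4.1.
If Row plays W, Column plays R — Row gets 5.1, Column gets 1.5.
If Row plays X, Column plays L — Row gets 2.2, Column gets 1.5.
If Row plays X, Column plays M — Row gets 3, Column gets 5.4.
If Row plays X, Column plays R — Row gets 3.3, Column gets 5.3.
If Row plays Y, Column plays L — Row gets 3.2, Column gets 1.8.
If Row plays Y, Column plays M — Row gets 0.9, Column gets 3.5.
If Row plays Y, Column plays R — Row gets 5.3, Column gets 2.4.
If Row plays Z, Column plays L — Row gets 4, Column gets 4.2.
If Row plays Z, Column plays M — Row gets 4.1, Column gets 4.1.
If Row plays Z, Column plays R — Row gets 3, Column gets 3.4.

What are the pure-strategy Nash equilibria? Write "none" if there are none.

Mark each player's best response to every combination of opponents' strategies; a profile where every player is best-responding is a pure Nash equilibrium.
Row against L: payoffs 4.5, 2.2, 3.2, 4 → best response W.
Row against M: payoffs 5.5, 3, 0.9, 4.1 → best response W.
Row against R: payoffs 5.1, 3.3, 5.3, 3 → best response Y.
Column against W: payoffs 3.2, 4.1, 1.5 → best response M.
Column against X: payoffs 1.5, 5.4, 5.3 → best response M.
Column against Y: payoffs 1.8, 3.5, 2.4 → best response M.
Column against Z: payoffs 4.2, 4.1, 3.4 → best response L.
Mutual best responses: (W, M).

Pure NE: (W, M)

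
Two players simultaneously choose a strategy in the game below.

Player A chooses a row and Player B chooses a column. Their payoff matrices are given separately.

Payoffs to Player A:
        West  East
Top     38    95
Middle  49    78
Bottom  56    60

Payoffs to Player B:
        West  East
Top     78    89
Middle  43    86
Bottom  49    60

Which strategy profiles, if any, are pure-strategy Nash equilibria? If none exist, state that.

Pure NE: (Top, East)

Player A against West: payoffs 38, 49, 56 → best response Bottom.
Player A against East: payoffs 95, 78, 60 → best response Top.
Player B against Top: payoffs 78, 89 → best response East.
Player B against Middle: payoffs 43, 86 → best response East.
Player B against Bottom: payoffs 49, 60 → best response East.
Mutual best responses: (Top, East).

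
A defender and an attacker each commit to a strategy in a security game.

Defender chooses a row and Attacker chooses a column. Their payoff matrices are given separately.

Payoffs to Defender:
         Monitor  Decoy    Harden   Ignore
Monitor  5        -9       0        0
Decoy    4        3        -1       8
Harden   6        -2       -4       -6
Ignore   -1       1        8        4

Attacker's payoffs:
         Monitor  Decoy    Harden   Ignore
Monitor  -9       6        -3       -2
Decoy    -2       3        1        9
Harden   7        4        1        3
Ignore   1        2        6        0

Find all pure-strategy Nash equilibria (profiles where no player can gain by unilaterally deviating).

(Monitor, Monitor): Defender can switch to Harden (5 → 6). Not NE.
(Monitor, Decoy): Defender can switch to Decoy (-9 → 3). Not NE.
(Monitor, Harden): Defender can switch to Ignore (0 → 8). Not NE.
(Monitor, Ignore): Defender can switch to Decoy (0 → 8). Not NE.
(Decoy, Monitor): Defender can switch to Monitor (4 → 5). Not NE.
(Decoy, Decoy): Attacker can switch to Ignore (3 → 9). Not NE.
(Decoy, Harden): Defender can switch to Monitor (-1 → 0). Not NE.
(Decoy, Ignore): Defender gets 8, best alternative 4; Attacker gets 9, best alternative 3. No profitable deviation — NE.
(Harden, Monitor): Defender gets 6, best alternative 5; Attacker gets 7, best alternative 4. No profitable deviation — NE.
(Harden, Decoy): Defender can switch to Decoy (-2 → 3). Not NE.
(Ignore, Harden): Defender gets 8, best alternative 0; Attacker gets 6, best alternative 2. No profitable deviation — NE.
(The remaining 5 profiles each have a profitable deviation by the same check.)

The pure Nash equilibria are (Decoy, Ignore); (Harden, Monitor); (Ignore, Harden).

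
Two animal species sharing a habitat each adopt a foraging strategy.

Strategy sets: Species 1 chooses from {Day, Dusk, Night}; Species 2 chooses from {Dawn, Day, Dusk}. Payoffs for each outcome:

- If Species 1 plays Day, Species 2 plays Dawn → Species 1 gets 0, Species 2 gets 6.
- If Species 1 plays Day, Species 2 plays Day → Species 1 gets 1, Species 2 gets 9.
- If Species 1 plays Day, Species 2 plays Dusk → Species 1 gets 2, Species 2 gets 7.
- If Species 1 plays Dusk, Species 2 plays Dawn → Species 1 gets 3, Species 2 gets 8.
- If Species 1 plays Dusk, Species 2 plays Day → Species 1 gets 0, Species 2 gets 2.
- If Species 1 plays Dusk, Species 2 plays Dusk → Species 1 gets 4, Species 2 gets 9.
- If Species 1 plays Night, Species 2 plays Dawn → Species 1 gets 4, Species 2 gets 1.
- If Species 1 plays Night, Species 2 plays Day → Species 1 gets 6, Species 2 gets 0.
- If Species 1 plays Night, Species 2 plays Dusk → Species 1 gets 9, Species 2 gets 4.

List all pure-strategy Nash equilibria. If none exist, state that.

For each player, find the best response to each opponent profile; mutual best responses are the pure NE.
Species 1 against Dawn: payoffs 0, 3, 4 → best response Night.
Species 1 against Day: payoffs 1, 0, 6 → best response Night.
Species 1 against Dusk: payoffs 2, 4, 9 → best response Night.
Species 2 against Day: payoffs 6, 9, 7 → best response Day.
Species 2 against Dusk: payoffs 8, 2, 9 → best response Dusk.
Species 2 against Night: payoffs 1, 0, 4 → best response Dusk.
Mutual best responses: (Night, Dusk).

(Night, Dusk)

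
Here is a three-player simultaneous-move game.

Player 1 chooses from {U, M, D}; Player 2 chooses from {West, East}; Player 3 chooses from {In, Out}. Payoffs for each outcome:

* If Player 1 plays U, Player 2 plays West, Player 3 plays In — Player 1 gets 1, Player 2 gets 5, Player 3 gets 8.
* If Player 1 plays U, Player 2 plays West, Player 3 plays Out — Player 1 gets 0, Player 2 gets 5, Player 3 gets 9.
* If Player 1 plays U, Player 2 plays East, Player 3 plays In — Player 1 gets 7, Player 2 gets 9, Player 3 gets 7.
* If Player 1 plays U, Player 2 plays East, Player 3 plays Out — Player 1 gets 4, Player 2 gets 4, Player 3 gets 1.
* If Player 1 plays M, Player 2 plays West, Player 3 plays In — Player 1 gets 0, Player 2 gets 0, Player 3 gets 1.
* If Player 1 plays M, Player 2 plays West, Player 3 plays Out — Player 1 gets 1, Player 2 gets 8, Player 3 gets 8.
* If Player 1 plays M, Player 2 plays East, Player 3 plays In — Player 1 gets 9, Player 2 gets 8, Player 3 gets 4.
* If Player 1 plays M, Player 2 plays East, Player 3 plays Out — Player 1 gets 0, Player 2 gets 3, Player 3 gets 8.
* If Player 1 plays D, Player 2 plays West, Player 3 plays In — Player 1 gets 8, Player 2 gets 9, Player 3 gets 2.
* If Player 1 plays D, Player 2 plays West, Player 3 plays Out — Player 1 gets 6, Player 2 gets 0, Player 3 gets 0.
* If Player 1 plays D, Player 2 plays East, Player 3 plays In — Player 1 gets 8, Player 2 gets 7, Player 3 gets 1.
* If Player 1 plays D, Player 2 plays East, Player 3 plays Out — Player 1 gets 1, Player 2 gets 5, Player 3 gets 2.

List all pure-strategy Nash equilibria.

Player 1 against (West, In): payoffs 1, 0, 8 → best response D.
Player 1 against (West, Out): payoffs 0, 1, 6 → best response D.
Player 1 against (East, In): payoffs 7, 9, 8 → best response M.
Player 1 against (East, Out): payoffs 4, 0, 1 → best response U.
Player 2 against (U, In): payoffs 5, 9 → best response East.
Player 2 against (U, Out): payoffs 5, 4 → best response West.
Player 2 against (M, In): payoffs 0, 8 → best response East.
Player 2 against (M, Out): payoffs 8, 3 → best response West.
Player 2 against (D, In): payoffs 9, 7 → best response West.
Player 2 against (D, Out): payoffs 0, 5 → best response East.
Player 3 against (U, West): payoffs 8, 9 → best response Out.
Player 3 against (U, East): payoffs 7, 1 → best response In.
Player 3 against (M, West): payoffs 1, 8 → best response Out.
Player 3 against (M, East): payoffs 4, 8 → best response Out.
Player 3 against (D, West): payoffs 2, 0 → best response In.
Player 3 against (D, East): payoffs 1, 2 → best response Out.
Mutual best responses: (D, West, In).

Pure NE: (D, West, In)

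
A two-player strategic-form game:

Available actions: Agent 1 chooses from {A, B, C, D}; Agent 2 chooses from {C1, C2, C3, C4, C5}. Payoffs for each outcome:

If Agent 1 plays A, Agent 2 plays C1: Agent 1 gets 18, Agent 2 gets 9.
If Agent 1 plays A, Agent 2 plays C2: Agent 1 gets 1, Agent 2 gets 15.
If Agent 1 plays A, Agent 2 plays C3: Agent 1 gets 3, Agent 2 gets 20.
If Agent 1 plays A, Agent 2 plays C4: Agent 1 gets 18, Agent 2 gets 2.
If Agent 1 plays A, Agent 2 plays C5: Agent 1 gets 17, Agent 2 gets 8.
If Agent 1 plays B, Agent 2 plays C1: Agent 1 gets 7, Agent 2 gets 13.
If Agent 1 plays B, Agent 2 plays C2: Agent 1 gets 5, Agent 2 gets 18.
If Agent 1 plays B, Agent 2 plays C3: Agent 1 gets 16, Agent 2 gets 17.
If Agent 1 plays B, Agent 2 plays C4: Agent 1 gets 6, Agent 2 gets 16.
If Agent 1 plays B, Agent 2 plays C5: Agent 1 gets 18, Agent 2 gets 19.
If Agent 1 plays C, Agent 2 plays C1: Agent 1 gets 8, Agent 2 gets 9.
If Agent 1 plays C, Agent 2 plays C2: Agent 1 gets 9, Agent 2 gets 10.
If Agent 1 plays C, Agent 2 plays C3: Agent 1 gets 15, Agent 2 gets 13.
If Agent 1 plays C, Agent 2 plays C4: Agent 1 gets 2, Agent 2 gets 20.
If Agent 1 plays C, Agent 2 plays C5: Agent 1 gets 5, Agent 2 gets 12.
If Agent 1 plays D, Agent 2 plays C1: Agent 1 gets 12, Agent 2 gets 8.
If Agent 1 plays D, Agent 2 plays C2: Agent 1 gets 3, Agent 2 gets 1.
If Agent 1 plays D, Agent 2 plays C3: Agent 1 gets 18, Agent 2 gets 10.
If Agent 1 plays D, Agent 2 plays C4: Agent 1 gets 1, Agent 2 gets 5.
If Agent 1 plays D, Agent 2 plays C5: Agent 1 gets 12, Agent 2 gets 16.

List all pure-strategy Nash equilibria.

Pure NE: (B, C5)

Agent 1 against C1: payoffs 18, 7, 8, 12 → best response A.
Agent 1 against C2: payoffs 1, 5, 9, 3 → best response C.
Agent 1 against C3: payoffs 3, 16, 15, 18 → best response D.
Agent 1 against C4: payoffs 18, 6, 2, 1 → best response A.
Agent 1 against C5: payoffs 17, 18, 5, 12 → best response B.
Agent 2 against A: payoffs 9, 15, 20, 2, 8 → best response C3.
Agent 2 against B: payoffs 13, 18, 17, 16, 19 → best response C5.
Agent 2 against C: payoffs 9, 10, 13, 20, 12 → best response C4.
Agent 2 against D: payoffs 8, 1, 10, 5, 16 → best response C5.
Mutual best responses: (B, C5).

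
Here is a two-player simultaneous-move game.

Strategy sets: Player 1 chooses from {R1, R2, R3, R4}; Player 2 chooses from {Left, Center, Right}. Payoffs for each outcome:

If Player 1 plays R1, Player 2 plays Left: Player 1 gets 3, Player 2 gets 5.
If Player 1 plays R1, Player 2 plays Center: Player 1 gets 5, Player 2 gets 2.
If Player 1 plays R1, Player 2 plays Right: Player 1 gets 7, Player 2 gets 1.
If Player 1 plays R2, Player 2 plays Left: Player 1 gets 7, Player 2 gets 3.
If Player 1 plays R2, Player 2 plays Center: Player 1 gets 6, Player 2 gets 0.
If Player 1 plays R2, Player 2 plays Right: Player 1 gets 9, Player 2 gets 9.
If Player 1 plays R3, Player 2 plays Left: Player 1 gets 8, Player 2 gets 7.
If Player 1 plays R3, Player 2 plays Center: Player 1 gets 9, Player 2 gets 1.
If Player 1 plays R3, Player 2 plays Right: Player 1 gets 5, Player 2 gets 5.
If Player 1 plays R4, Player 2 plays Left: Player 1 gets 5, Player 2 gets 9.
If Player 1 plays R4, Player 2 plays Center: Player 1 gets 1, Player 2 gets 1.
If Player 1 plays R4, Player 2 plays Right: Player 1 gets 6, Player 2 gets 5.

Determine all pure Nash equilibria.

The pure Nash equilibria are (R2, Right), (R3, Left).

(R1, Left): Player 1 can switch to R2 (3 → 7). Not NE.
(R1, Center): Player 1 can switch to R2 (5 → 6). Not NE.
(R1, Right): Player 1 can switch to R2 (7 → 9). Not NE.
(R2, Left): Player 1 can switch to R3 (7 → 8). Not NE.
(R2, Center): Player 1 can switch to R3 (6 → 9). Not NE.
(R2, Right): Player 1 gets 9, best alternative 7; Player 2 gets 9, best alternative 3. No profitable deviation — NE.
(R3, Left): Player 1 gets 8, best alternative 7; Player 2 gets 7, best alternative 5. No profitable deviation — NE.
(R3, Center): Player 2 can switch to Left (1 → 7). Not NE.
(R3, Right): Player 1 can switch to R1 (5 → 7). Not NE.
(R4, Left): Player 1 can switch to R2 (5 → 7). Not NE.
(R4, Center): Player 1 can switch to R1 (1 → 5). Not NE.
(R4, Right): Player 1 can switch to R1 (6 → 7). Not NE.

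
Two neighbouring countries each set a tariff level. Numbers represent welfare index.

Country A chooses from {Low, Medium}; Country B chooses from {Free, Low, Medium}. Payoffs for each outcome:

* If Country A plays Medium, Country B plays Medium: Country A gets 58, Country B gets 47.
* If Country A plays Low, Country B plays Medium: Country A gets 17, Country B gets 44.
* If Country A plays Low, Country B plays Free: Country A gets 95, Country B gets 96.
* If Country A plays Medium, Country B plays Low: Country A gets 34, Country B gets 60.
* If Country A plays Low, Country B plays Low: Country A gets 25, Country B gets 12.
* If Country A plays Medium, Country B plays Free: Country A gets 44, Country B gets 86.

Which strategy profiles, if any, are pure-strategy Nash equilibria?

Pure NE: (Low, Free)

For each strategy profile, look for a profitable unilateral deviation.
(Low, Free): Country A gets 95, best alternative 44; Country B gets 96, best alternative 44. No profitable deviation — NE.
(Low, Low): Country A can switch to Medium (25 → 34). Not NE.
(Low, Medium): Country A can switch to Medium (17 → 58). Not NE.
(Medium, Free): Country A can switch to Low (44 → 95). Not NE.
(Medium, Low): Country B can switch to Free (60 → 86). Not NE.
(Medium, Medium): Country B can switch to Free (47 → 86). Not NE.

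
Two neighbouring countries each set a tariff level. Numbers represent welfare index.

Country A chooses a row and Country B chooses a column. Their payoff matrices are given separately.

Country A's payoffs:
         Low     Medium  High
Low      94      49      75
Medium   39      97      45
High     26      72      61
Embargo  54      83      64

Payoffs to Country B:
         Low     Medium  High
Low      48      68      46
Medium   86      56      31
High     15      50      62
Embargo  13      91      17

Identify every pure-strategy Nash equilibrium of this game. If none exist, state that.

This game has no pure Nash equilibrium.

Country A against Low: payoffs 94, 39, 26, 54 → best response Low.
Country A against Medium: payoffs 49, 97, 72, 83 → best response Medium.
Country A against High: payoffs 75, 45, 61, 64 → best response Low.
Country B against Low: payoffs 48, 68, 46 → best response Medium.
Country B against Medium: payoffs 86, 56, 31 → best response Low.
Country B against High: payoffs 15, 50, 62 → best response High.
Country B against Embargo: payoffs 13, 91, 17 → best response Medium.
No profile is a mutual best response for all players.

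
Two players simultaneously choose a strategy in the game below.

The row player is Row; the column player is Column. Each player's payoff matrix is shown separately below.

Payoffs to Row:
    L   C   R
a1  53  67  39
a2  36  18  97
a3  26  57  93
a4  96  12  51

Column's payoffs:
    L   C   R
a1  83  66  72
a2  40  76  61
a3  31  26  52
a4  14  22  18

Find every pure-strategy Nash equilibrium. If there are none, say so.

Check each profile: it is a Nash equilibrium iff no player can strictly gain by switching unilaterally.
(a1, L): Row can switch to a4 (53 → 96). Not NE.
(a1, C): Column can switch to L (66 → 83). Not NE.
(a1, R): Row can switch to a2 (39 → 97). Not NE.
(a2, L): Row can switch to a1 (36 → 53). Not NE.
(a2, C): Row can switch to a1 (18 → 67). Not NE.
(a2, R): Column can switch to C (61 → 76). Not NE.
(a3, L): Row can switch to a1 (26 → 53). Not NE.
(a3, C): Row can switch to a1 (57 → 67). Not NE.
(a3, R): Row can switch to a2 (93 → 97). Not NE.
(a4, L): Column can switch to C (14 → 22). Not NE.
(a4, C): Row can switch to a1 (12 → 67). Not NE.
(a4, R): Row can switch to a2 (51 → 97). Not NE.

No pure-strategy Nash equilibrium.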